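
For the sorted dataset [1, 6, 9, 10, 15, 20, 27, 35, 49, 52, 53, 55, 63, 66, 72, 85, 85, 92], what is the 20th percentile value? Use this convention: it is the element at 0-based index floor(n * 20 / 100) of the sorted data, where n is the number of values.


The dataset has n = 18 elements.
Index = floor(18 * 20 / 100) = floor(360 / 100) = floor(3.6) = 3
Counting from index 0 in the sorted data, the element at index 3 is 10.
Final answer: 10


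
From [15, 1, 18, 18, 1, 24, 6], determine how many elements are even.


Check each element:
  15 is odd
  1 is odd
  18 is even
  18 is even
  1 is odd
  24 is even
  6 is even
Evens: [18, 18, 24, 6]
Count of evens = 4
Final answer: 4


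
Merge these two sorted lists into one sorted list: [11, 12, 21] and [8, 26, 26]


List A: [11, 12, 21]
List B: [8, 26, 26]
Repeatedly compare the front elements and take the smaller:
  11 vs 8 -> take 8
  11 vs 26 -> take 11
  12 vs 26 -> take 12
  21 vs 26 -> take 21
  A is exhausted; append the rest of B: [26, 26]
Final answer: [8, 11, 12, 21, 26, 26]


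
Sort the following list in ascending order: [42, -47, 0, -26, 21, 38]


Original list: [42, -47, 0, -26, 21, 38]
Repeatedly take the smallest remaining element:
  Remaining [42, -47, 0, -26, 21, 38] -> smallest is -47
  Remaining [42, 0, -26, 21, 38] -> smallest is -26
  Remaining [42, 0, 21, 38] -> smallest is 0
  Remaining [42, 21, 38] -> smallest is 21
  Remaining [42, 38] -> smallest is 38
  Remaining [42] -> smallest is 42
Collecting the picks in order gives the sorted list.
Final answer: [-47, -26, 0, 21, 38, 42]


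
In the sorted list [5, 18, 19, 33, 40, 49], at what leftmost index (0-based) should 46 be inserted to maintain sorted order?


List is sorted: [5, 18, 19, 33, 40, 49]
We need the leftmost position where 46 can be inserted, i.e. the first index whose element is >= 46 (or the end of the list if none is).
Binary search with low=0, high=6 (0-based indices):
  low=0, high=6, mid=3: a[3]=33 < 46, so low = 4
  low=4, high=6, mid=5: a[5]=49 >= 46, so high = 5
  low=4, high=5, mid=4: a[4]=40 < 46, so low = 5
Now low = high = 5, so the insertion index is 5.
Final answer: 5


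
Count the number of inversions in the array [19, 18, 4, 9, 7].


For each element, count the later elements that are smaller than it:
  19 (index 0): smaller elements after it = [18, 4, 9, 7] -> 4
  18 (index 1): smaller elements after it = [4, 9, 7] -> 3
  4 (index 2): smaller elements after it = [] -> 0
  9 (index 3): smaller elements after it = [7] -> 1
Total inversions = 4 + 3 + 0 + 1 = 8
Final answer: 8


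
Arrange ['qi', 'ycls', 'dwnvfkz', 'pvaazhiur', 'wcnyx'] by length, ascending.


Compute lengths:
  'qi' has length 2
  'ycls' has length 4
  'dwnvfkz' has length 7
  'pvaazhiur' has length 9
  'wcnyx' has length 5
Lengths in increasing order: 2 < 4 < 5 < 7 < 9
Listing the words in that order gives the answer.
Final answer: ['qi', 'ycls', 'wcnyx', 'dwnvfkz', 'pvaazhiur']


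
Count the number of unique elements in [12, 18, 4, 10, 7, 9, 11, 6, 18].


List all unique values:
Distinct values: [4, 6, 7, 9, 10, 11, 12, 18]
Count = 8
Final answer: 8


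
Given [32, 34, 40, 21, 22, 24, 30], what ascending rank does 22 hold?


Sort ascending: [21, 22, 24, 30, 32, 34, 40]
Find 22 in the sorted list.
22 is at position 2 (1-indexed).
Final answer: 2


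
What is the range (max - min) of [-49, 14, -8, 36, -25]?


Maximum value: 36
Minimum value: -49
Range = 36 - (-49) = 85
Final answer: 85


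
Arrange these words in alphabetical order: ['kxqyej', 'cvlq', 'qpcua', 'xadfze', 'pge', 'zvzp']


Compare strings character by character (the first differing letter decides):
  'cvlq' < 'kxqyej' since 'c' < 'k' at position 1
  'kxqyej' < 'pge' since 'k' < 'p' at position 1
  'pge' < 'qpcua' since 'p' < 'q' at position 1
  'qpcua' < 'xadfze' since 'q' < 'x' at position 1
  'xadfze' < 'zvzp' since 'x' < 'z' at position 1
Chaining these comparisons gives the alphabetical order.
Final answer: ['cvlq', 'kxqyej', 'pge', 'qpcua', 'xadfze', 'zvzp']


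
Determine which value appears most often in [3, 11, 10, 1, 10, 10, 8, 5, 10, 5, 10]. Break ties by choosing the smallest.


Count the frequency of each value:
  1 appears 1 time(s)
  3 appears 1 time(s)
  5 appears 2 time(s)
  8 appears 1 time(s)
  10 appears 5 time(s)
  11 appears 1 time(s)
Maximum frequency is 5.
Only 10 reaches that frequency, so it is the mode.
Final answer: 10


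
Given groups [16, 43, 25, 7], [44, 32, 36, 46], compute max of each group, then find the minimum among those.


Find max of each group:
  Group 1: [16, 43, 25, 7] -> max = 43
  Group 2: [44, 32, 36, 46] -> max = 46
Maxes: [43, 46]
Minimum of maxes = 43
Final answer: 43


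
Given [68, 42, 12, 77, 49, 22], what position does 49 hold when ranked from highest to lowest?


Sort descending: [77, 68, 49, 42, 22, 12]
Find 49 in the sorted list.
49 is at position 3.
Final answer: 3


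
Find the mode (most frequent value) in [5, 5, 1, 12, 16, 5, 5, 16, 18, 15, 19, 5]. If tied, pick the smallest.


Count the frequency of each value:
  1 appears 1 time(s)
  5 appears 5 time(s)
  12 appears 1 time(s)
  15 appears 1 time(s)
  16 appears 2 time(s)
  18 appears 1 time(s)
  19 appears 1 time(s)
Maximum frequency is 5.
Only 5 reaches that frequency, so it is the mode.
Final answer: 5


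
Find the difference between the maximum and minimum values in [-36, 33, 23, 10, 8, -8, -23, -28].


Maximum value: 33
Minimum value: -36
Range = 33 - (-36) = 69
Final answer: 69


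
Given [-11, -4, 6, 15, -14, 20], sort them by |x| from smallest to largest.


Compute absolute values:
  |-11| = 11
  |-4| = 4
  |6| = 6
  |15| = 15
  |-14| = 14
  |20| = 20
Absolute values in increasing order: 4 < 6 < 11 < 14 < 15 < 20
Listing the original numbers in that order gives the answer.
Final answer: [-4, 6, -11, -14, 15, 20]


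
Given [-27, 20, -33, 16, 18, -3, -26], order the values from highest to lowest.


Original list: [-27, 20, -33, 16, 18, -3, -26]
Repeatedly take the largest remaining element:
  Remaining [-27, 20, -33, 16, 18, -3, -26] -> largest is 20
  Remaining [-27, -33, 16, 18, -3, -26] -> largest is 18
  Remaining [-27, -33, 16, -3, -26] -> largest is 16
  Remaining [-27, -33, -3, -26] -> largest is -3
  Remaining [-27, -33, -26] -> largest is -26
  Remaining [-27, -33] -> largest is -27
  Remaining [-33] -> largest is -33
Collecting the picks in order gives the descending list.
Final answer: [20, 18, 16, -3, -26, -27, -33]


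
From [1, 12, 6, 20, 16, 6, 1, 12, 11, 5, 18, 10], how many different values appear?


List all unique values:
Distinct values: [1, 5, 6, 10, 11, 12, 16, 18, 20]
Count = 9
Final answer: 9


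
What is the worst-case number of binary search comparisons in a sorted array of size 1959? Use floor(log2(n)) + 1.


Binary search halves the search space each step.
Maximum comparisons = floor(log2(1959)) + 1
log2(1959) = 10.9359
floor(log2(1959)) = 10, so 10 + 1 = 11
Final answer: 11


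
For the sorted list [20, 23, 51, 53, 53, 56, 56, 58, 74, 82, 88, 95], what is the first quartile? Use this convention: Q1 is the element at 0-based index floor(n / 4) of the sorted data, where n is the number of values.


The list has n = 12 elements.
Q1 index = floor(12 / 4) = floor(3) = 3
Counting from index 0 in the sorted data, the element at index 3 is 53.
Final answer: 53


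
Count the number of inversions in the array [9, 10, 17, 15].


For each element, count the later elements that are smaller than it:
  9 (index 0): smaller elements after it = [] -> 0
  10 (index 1): smaller elements after it = [] -> 0
  17 (index 2): smaller elements after it = [15] -> 1
Total inversions = 0 + 0 + 1 = 1
Final answer: 1


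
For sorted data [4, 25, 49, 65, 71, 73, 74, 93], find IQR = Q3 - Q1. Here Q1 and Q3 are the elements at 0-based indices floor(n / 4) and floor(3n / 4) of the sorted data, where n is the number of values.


The data has n = 8 elements.
Q1 index = floor(8 / 4) = floor(2) = 2; Q3 index = floor(3 * 8 / 4) = floor(6) = 6
Q1 = element at index 2 = 49
Q3 = element at index 6 = 74
IQR = 74 - 49 = 25
Final answer: 25


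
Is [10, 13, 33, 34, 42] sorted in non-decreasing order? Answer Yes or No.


Check consecutive pairs:
  10 <= 13? True
  13 <= 33? True
  33 <= 34? True
  34 <= 42? True
Every consecutive pair is in order, so the list is non-decreasing.
Final answer: Yes


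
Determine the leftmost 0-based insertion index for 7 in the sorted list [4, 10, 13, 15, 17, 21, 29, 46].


List is sorted: [4, 10, 13, 15, 17, 21, 29, 46]
We need the leftmost position where 7 can be inserted, i.e. the first index whose element is >= 7 (or the end of the list if none is).
Binary search with low=0, high=8 (0-based indices):
  low=0, high=8, mid=4: a[4]=17 >= 7, so high = 4
  low=0, high=4, mid=2: a[2]=13 >= 7, so high = 2
  low=0, high=2, mid=1: a[1]=10 >= 7, so high = 1
  low=0, high=1, mid=0: a[0]=4 < 7, so low = 1
Now low = high = 1, so the insertion index is 1.
Final answer: 1


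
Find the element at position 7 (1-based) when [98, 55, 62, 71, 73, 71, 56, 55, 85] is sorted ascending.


Sort ascending: [55, 55, 56, 62, 71, 71, 73, 85, 98]
The 7th element (1-indexed) is at index 6.
Value = 73
Final answer: 73


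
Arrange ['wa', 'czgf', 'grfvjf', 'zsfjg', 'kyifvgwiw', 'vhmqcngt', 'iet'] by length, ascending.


Compute lengths:
  'wa' has length 2
  'czgf' has length 4
  'grfvjf' has length 6
  'zsfjg' has length 5
  'kyifvgwiw' has length 9
  'vhmqcngt' has length 8
  'iet' has length 3
Lengths in increasing order: 2 < 3 < 4 < 5 < 6 < 8 < 9
Listing the words in that order gives the answer.
Final answer: ['wa', 'iet', 'czgf', 'zsfjg', 'grfvjf', 'vhmqcngt', 'kyifvgwiw']


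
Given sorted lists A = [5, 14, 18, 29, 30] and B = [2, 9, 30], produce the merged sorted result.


List A: [5, 14, 18, 29, 30]
List B: [2, 9, 30]
Repeatedly compare the front elements and take the smaller:
  5 vs 2 -> take 2
  5 vs 9 -> take 5
  14 vs 9 -> take 9
  14 vs 30 -> take 14
  18 vs 30 -> take 18
  29 vs 30 -> take 29
  30 vs 30 -> take 30
  A is exhausted; append the rest of B: [30]
Final answer: [2, 5, 9, 14, 18, 29, 30, 30]


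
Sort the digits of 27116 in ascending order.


The number 27116 has digits: 2, 7, 1, 1, 6
Sorted: 1, 1, 2, 6, 7
Joining the sorted digits gives the result.
Final answer: 11267


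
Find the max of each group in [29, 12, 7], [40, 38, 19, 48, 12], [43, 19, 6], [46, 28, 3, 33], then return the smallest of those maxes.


Find max of each group:
  Group 1: [29, 12, 7] -> max = 29
  Group 2: [40, 38, 19, 48, 12] -> max = 48
  Group 3: [43, 19, 6] -> max = 43
  Group 4: [46, 28, 3, 33] -> max = 46
Maxes: [29, 48, 43, 46]
Minimum of maxes = 29
Final answer: 29


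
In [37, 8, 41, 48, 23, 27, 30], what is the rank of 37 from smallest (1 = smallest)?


Sort ascending: [8, 23, 27, 30, 37, 41, 48]
Find 37 in the sorted list.
37 is at position 5 (1-indexed).
Final answer: 5


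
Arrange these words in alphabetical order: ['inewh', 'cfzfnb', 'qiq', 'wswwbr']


Compare strings character by character (the first differing letter decides):
  'cfzfnb' < 'inewh' since 'c' < 'i' at position 1
  'inewh' < 'qiq' since 'i' < 'q' at position 1
  'qiq' < 'wswwbr' since 'q' < 'w' at position 1
Chaining these comparisons gives the alphabetical order.
Final answer: ['cfzfnb', 'inewh', 'qiq', 'wswwbr']


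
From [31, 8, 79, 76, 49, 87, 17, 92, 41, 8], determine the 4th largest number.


Sort descending: [92, 87, 79, 76, 49, 41, 31, 17, 8, 8]
The 4th element (1-indexed) is at index 3.
Value = 76
Final answer: 76


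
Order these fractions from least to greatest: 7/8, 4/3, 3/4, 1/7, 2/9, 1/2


Convert to decimal for comparison:
  7/8 = 0.875
  4/3 = 1.3333
  3/4 = 0.75
  1/7 = 0.1429
  2/9 = 0.2222
  1/2 = 0.5
Decimals in increasing order: 0.1429 < 0.2222 < 0.5 < 0.75 < 0.875 < 1.3333
Writing each back as its fraction gives the sorted order.
Final answer: 1/7, 2/9, 1/2, 3/4, 7/8, 4/3


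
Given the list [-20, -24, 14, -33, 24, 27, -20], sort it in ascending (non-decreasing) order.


Original list: [-20, -24, 14, -33, 24, 27, -20]
Repeatedly take the smallest remaining element:
  Remaining [-20, -24, 14, -33, 24, 27, -20] -> smallest is -33
  Remaining [-20, -24, 14, 24, 27, -20] -> smallest is -24
  Remaining [-20, 14, 24, 27, -20] -> smallest is -20
  Remaining [14, 24, 27, -20] -> smallest is -20
  Remaining [14, 24, 27] -> smallest is 14
  Remaining [24, 27] -> smallest is 24
  Remaining [27] -> smallest is 27
Collecting the picks in order gives the sorted list.
Final answer: [-33, -24, -20, -20, 14, 24, 27]


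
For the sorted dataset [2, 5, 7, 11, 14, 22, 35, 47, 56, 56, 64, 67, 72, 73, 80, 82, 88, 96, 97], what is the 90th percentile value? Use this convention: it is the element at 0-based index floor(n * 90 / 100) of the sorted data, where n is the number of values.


The dataset has n = 19 elements.
Index = floor(19 * 90 / 100) = floor(1710 / 100) = floor(17.1) = 17
Counting from index 0 in the sorted data, the element at index 17 is 96.
Final answer: 96


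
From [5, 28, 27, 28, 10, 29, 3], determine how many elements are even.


Check each element:
  5 is odd
  28 is even
  27 is odd
  28 is even
  10 is even
  29 is odd
  3 is odd
Evens: [28, 28, 10]
Count of evens = 3
Final answer: 3


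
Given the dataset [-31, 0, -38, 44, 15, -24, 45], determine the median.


First, sort the list: [-38, -31, -24, 0, 15, 44, 45]
The list has 7 elements (odd count).
The middle index is 3 (0-based), and the element there is 0.
Final answer: 0


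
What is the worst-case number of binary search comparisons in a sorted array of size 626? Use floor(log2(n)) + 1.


Binary search halves the search space each step.
Maximum comparisons = floor(log2(626)) + 1
log2(626) = 9.29
floor(log2(626)) = 9, so 9 + 1 = 10
Final answer: 10


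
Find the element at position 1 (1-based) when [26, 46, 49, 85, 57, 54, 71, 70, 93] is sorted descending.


Sort descending: [93, 85, 71, 70, 57, 54, 49, 46, 26]
The 1st element (1-indexed) is at index 0.
Value = 93
Final answer: 93


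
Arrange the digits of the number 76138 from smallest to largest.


The number 76138 has digits: 7, 6, 1, 3, 8
Sorted: 1, 3, 6, 7, 8
Joining the sorted digits gives the result.
Final answer: 13678


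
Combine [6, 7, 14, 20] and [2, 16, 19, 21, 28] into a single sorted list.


List A: [6, 7, 14, 20]
List B: [2, 16, 19, 21, 28]
Repeatedly compare the front elements and take the smaller:
  6 vs 2 -> take 2
  6 vs 16 -> take 6
  7 vs 16 -> take 7
  14 vs 16 -> take 14
  20 vs 16 -> take 16
  20 vs 19 -> take 19
  20 vs 21 -> take 20
  A is exhausted; append the rest of B: [21, 28]
Final answer: [2, 6, 7, 14, 16, 19, 20, 21, 28]


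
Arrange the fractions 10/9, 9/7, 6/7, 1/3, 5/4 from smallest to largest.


Convert to decimal for comparison:
  10/9 = 1.1111
  9/7 = 1.2857
  6/7 = 0.8571
  1/3 = 0.3333
  5/4 = 1.25
Decimals in increasing order: 0.3333 < 0.8571 < 1.1111 < 1.25 < 1.2857
Writing each back as its fraction gives the sorted order.
Final answer: 1/3, 6/7, 10/9, 5/4, 9/7


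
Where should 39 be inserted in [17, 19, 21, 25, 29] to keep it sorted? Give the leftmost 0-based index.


List is sorted: [17, 19, 21, 25, 29]
We need the leftmost position where 39 can be inserted, i.e. the first index whose element is >= 39 (or the end of the list if none is).
Binary search with low=0, high=5 (0-based indices):
  low=0, high=5, mid=2: a[2]=21 < 39, so low = 3
  low=3, high=5, mid=4: a[4]=29 < 39, so low = 5
Now low = high = 5, so the insertion index is 5.
Final answer: 5


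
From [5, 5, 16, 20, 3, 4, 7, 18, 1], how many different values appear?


List all unique values:
Distinct values: [1, 3, 4, 5, 7, 16, 18, 20]
Count = 8
Final answer: 8


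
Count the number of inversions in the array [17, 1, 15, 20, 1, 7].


For each element, count the later elements that are smaller than it:
  17 (index 0): smaller elements after it = [1, 15, 1, 7] -> 4
  1 (index 1): smaller elements after it = [] -> 0
  15 (index 2): smaller elements after it = [1, 7] -> 2
  20 (index 3): smaller elements after it = [1, 7] -> 2
  1 (index 4): smaller elements after it = [] -> 0
Total inversions = 4 + 0 + 2 + 2 + 0 = 8
Final answer: 8


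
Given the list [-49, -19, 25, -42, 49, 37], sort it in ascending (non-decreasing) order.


Original list: [-49, -19, 25, -42, 49, 37]
Repeatedly take the smallest remaining element:
  Remaining [-49, -19, 25, -42, 49, 37] -> smallest is -49
  Remaining [-19, 25, -42, 49, 37] -> smallest is -42
  Remaining [-19, 25, 49, 37] -> smallest is -19
  Remaining [25, 49, 37] -> smallest is 25
  Remaining [49, 37] -> smallest is 37
  Remaining [49] -> smallest is 49
Collecting the picks in order gives the sorted list.
Final answer: [-49, -42, -19, 25, 37, 49]


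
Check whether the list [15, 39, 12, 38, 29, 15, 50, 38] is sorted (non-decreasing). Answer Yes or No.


Check consecutive pairs:
  15 <= 39? True
  39 <= 12? False
  12 <= 38? True
  38 <= 29? False
  29 <= 15? False
  15 <= 50? True
  50 <= 38? False
4 consecutive pair(s) are out of order, so the list is not sorted.
Final answer: No


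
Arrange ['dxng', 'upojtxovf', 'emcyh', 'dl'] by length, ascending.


Compute lengths:
  'dxng' has length 4
  'upojtxovf' has length 9
  'emcyh' has length 5
  'dl' has length 2
Lengths in increasing order: 2 < 4 < 5 < 9
Listing the words in that order gives the answer.
Final answer: ['dl', 'dxng', 'emcyh', 'upojtxovf']


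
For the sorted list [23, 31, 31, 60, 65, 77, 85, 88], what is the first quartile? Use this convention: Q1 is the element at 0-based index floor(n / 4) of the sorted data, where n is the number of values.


The list has n = 8 elements.
Q1 index = floor(8 / 4) = floor(2) = 2
Counting from index 0 in the sorted data, the element at index 2 is 31.
Final answer: 31


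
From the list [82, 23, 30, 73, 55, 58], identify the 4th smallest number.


Sort ascending: [23, 30, 55, 58, 73, 82]
The 4th element (1-indexed) is at index 3.
Value = 58
Final answer: 58


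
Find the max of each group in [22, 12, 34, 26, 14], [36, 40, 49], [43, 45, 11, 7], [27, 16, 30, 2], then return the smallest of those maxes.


Find max of each group:
  Group 1: [22, 12, 34, 26, 14] -> max = 34
  Group 2: [36, 40, 49] -> max = 49
  Group 3: [43, 45, 11, 7] -> max = 45
  Group 4: [27, 16, 30, 2] -> max = 30
Maxes: [34, 49, 45, 30]
Minimum of maxes = 30
Final answer: 30


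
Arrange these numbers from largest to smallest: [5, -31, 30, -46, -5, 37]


Original list: [5, -31, 30, -46, -5, 37]
Repeatedly take the largest remaining element:
  Remaining [5, -31, 30, -46, -5, 37] -> largest is 37
  Remaining [5, -31, 30, -46, -5] -> largest is 30
  Remaining [5, -31, -46, -5] -> largest is 5
  Remaining [-31, -46, -5] -> largest is -5
  Remaining [-31, -46] -> largest is -31
  Remaining [-46] -> largest is -46
Collecting the picks in order gives the descending list.
Final answer: [37, 30, 5, -5, -31, -46]


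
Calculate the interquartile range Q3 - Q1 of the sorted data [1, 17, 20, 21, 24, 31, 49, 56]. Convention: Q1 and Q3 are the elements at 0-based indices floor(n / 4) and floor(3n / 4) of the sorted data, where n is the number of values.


The data has n = 8 elements.
Q1 index = floor(8 / 4) = floor(2) = 2; Q3 index = floor(3 * 8 / 4) = floor(6) = 6
Q1 = element at index 2 = 20
Q3 = element at index 6 = 49
IQR = 49 - 20 = 29
Final answer: 29


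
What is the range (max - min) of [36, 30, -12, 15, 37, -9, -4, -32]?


Maximum value: 37
Minimum value: -32
Range = 37 - (-32) = 69
Final answer: 69


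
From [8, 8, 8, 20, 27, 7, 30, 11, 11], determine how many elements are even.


Check each element:
  8 is even
  8 is even
  8 is even
  20 is even
  27 is odd
  7 is odd
  30 is even
  11 is odd
  11 is odd
Evens: [8, 8, 8, 20, 30]
Count of evens = 5
Final answer: 5


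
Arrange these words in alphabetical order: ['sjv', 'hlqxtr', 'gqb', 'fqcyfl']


Compare strings character by character (the first differing letter decides):
  'fqcyfl' < 'gqb' since 'f' < 'g' at position 1
  'gqb' < 'hlqxtr' since 'g' < 'h' at position 1
  'hlqxtr' < 'sjv' since 'h' < 's' at position 1
Chaining these comparisons gives the alphabetical order.
Final answer: ['fqcyfl', 'gqb', 'hlqxtr', 'sjv']


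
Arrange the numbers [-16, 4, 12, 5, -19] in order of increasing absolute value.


Compute absolute values:
  |-16| = 16
  |4| = 4
  |12| = 12
  |5| = 5
  |-19| = 19
Absolute values in increasing order: 4 < 5 < 12 < 16 < 19
Listing the original numbers in that order gives the answer.
Final answer: [4, 5, 12, -16, -19]


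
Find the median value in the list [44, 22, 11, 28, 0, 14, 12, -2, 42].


First, sort the list: [-2, 0, 11, 12, 14, 22, 28, 42, 44]
The list has 9 elements (odd count).
The middle index is 4 (0-based), and the element there is 14.
Final answer: 14


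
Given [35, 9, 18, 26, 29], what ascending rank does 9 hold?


Sort ascending: [9, 18, 26, 29, 35]
Find 9 in the sorted list.
9 is at position 1 (1-indexed).
Final answer: 1


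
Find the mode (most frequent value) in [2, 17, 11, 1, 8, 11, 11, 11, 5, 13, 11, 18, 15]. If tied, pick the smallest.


Count the frequency of each value:
  1 appears 1 time(s)
  2 appears 1 time(s)
  5 appears 1 time(s)
  8 appears 1 time(s)
  11 appears 5 time(s)
  13 appears 1 time(s)
  15 appears 1 time(s)
  17 appears 1 time(s)
  18 appears 1 time(s)
Maximum frequency is 5.
Only 11 reaches that frequency, so it is the mode.
Final answer: 11


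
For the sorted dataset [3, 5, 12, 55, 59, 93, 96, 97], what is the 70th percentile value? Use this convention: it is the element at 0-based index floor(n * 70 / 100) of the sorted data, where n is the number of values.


The dataset has n = 8 elements.
Index = floor(8 * 70 / 100) = floor(560 / 100) = floor(5.6) = 5
Counting from index 0 in the sorted data, the element at index 5 is 93.
Final answer: 93


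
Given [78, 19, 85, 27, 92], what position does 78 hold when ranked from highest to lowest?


Sort descending: [92, 85, 78, 27, 19]
Find 78 in the sorted list.
78 is at position 3.
Final answer: 3


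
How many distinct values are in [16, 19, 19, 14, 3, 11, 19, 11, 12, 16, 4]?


List all unique values:
Distinct values: [3, 4, 11, 12, 14, 16, 19]
Count = 7
Final answer: 7


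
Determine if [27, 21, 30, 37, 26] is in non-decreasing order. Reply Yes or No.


Check consecutive pairs:
  27 <= 21? False
  21 <= 30? True
  30 <= 37? True
  37 <= 26? False
2 consecutive pair(s) are out of order, so the list is not sorted.
Final answer: No


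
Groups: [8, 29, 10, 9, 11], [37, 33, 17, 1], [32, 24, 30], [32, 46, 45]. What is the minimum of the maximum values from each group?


Find max of each group:
  Group 1: [8, 29, 10, 9, 11] -> max = 29
  Group 2: [37, 33, 17, 1] -> max = 37
  Group 3: [32, 24, 30] -> max = 32
  Group 4: [32, 46, 45] -> max = 46
Maxes: [29, 37, 32, 46]
Minimum of maxes = 29
Final answer: 29


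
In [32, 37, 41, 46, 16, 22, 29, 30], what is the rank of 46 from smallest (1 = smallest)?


Sort ascending: [16, 22, 29, 30, 32, 37, 41, 46]
Find 46 in the sorted list.
46 is at position 8 (1-indexed).
Final answer: 8


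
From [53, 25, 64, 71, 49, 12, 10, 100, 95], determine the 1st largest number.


Sort descending: [100, 95, 71, 64, 53, 49, 25, 12, 10]
The 1st element (1-indexed) is at index 0.
Value = 100
Final answer: 100


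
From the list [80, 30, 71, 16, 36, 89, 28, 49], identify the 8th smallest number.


Sort ascending: [16, 28, 30, 36, 49, 71, 80, 89]
The 8th element (1-indexed) is at index 7.
Value = 89
Final answer: 89


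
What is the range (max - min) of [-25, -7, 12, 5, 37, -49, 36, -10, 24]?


Maximum value: 37
Minimum value: -49
Range = 37 - (-49) = 86
Final answer: 86


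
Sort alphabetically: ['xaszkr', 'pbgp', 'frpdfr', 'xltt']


Compare strings character by character (the first differing letter decides):
  'frpdfr' < 'pbgp' since 'f' < 'p' at position 1
  'pbgp' < 'xaszkr' since 'p' < 'x' at position 1
  'xaszkr' < 'xltt' since 'a' < 'l' at position 2
Chaining these comparisons gives the alphabetical order.
Final answer: ['frpdfr', 'pbgp', 'xaszkr', 'xltt']


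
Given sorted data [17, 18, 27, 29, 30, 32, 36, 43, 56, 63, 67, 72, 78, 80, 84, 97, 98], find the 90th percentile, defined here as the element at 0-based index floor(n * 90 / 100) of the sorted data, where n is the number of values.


The dataset has n = 17 elements.
Index = floor(17 * 90 / 100) = floor(1530 / 100) = floor(15.3) = 15
Counting from index 0 in the sorted data, the element at index 15 is 97.
Final answer: 97


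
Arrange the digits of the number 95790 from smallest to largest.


The number 95790 has digits: 9, 5, 7, 9, 0
Sorted: 0, 5, 7, 9, 9
Joining the sorted digits gives the result.
Final answer: 05799


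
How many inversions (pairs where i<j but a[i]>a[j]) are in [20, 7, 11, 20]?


For each element, count the later elements that are smaller than it:
  20 (index 0): smaller elements after it = [7, 11] -> 2
  7 (index 1): smaller elements after it = [] -> 0
  11 (index 2): smaller elements after it = [] -> 0
Total inversions = 2 + 0 + 0 = 2
Final answer: 2


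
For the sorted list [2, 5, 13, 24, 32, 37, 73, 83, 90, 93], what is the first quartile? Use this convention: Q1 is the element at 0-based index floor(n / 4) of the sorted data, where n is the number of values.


The list has n = 10 elements.
Q1 index = floor(10 / 4) = floor(2.5) = 2
Counting from index 0 in the sorted data, the element at index 2 is 13.
Final answer: 13


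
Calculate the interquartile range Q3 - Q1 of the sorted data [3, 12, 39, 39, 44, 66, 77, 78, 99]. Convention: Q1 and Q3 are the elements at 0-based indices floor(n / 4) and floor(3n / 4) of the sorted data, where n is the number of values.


The data has n = 9 elements.
Q1 index = floor(9 / 4) = floor(2.25) = 2; Q3 index = floor(3 * 9 / 4) = floor(6.75) = 6
Q1 = element at index 2 = 39
Q3 = element at index 6 = 77
IQR = 77 - 39 = 38
Final answer: 38


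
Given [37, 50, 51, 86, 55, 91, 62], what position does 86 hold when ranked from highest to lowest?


Sort descending: [91, 86, 62, 55, 51, 50, 37]
Find 86 in the sorted list.
86 is at position 2.
Final answer: 2


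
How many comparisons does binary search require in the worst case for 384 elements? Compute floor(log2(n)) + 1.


Binary search halves the search space each step.
Maximum comparisons = floor(log2(384)) + 1
log2(384) = 8.585
floor(log2(384)) = 8, so 8 + 1 = 9
Final answer: 9


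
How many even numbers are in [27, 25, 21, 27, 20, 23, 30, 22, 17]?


Check each element:
  27 is odd
  25 is odd
  21 is odd
  27 is odd
  20 is even
  23 is odd
  30 is even
  22 is even
  17 is odd
Evens: [20, 30, 22]
Count of evens = 3
Final answer: 3


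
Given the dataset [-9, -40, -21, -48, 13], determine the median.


First, sort the list: [-48, -40, -21, -9, 13]
The list has 5 elements (odd count).
The middle index is 2 (0-based), and the element there is -21.
Final answer: -21


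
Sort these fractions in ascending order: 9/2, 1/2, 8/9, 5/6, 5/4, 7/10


Convert to decimal for comparison:
  9/2 = 4.5
  1/2 = 0.5
  8/9 = 0.8889
  5/6 = 0.8333
  5/4 = 1.25
  7/10 = 0.7
Decimals in increasing order: 0.5 < 0.7 < 0.8333 < 0.8889 < 1.25 < 4.5
Writing each back as its fraction gives the sorted order.
Final answer: 1/2, 7/10, 5/6, 8/9, 5/4, 9/2


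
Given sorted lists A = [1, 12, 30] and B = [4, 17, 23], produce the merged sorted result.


List A: [1, 12, 30]
List B: [4, 17, 23]
Repeatedly compare the front elements and take the smaller:
  1 vs 4 -> take 1
  12 vs 4 -> take 4
  12 vs 17 -> take 12
  30 vs 17 -> take 17
  30 vs 23 -> take 23
  B is exhausted; append the rest of A: [30]
Final answer: [1, 4, 12, 17, 23, 30]


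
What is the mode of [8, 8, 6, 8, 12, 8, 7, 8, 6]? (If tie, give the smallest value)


Count the frequency of each value:
  6 appears 2 time(s)
  7 appears 1 time(s)
  8 appears 5 time(s)
  12 appears 1 time(s)
Maximum frequency is 5.
Only 8 reaches that frequency, so it is the mode.
Final answer: 8


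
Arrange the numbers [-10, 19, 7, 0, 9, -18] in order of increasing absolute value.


Compute absolute values:
  |-10| = 10
  |19| = 19
  |7| = 7
  |0| = 0
  |9| = 9
  |-18| = 18
Absolute values in increasing order: 0 < 7 < 9 < 10 < 18 < 19
Listing the original numbers in that order gives the answer.
Final answer: [0, 7, 9, -10, -18, 19]


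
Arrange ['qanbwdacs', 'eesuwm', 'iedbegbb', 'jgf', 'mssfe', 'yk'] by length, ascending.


Compute lengths:
  'qanbwdacs' has length 9
  'eesuwm' has length 6
  'iedbegbb' has length 8
  'jgf' has length 3
  'mssfe' has length 5
  'yk' has length 2
Lengths in increasing order: 2 < 3 < 5 < 6 < 8 < 9
Listing the words in that order gives the answer.
Final answer: ['yk', 'jgf', 'mssfe', 'eesuwm', 'iedbegbb', 'qanbwdacs']


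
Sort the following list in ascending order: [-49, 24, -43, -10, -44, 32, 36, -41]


Original list: [-49, 24, -43, -10, -44, 32, 36, -41]
Repeatedly take the smallest remaining element:
  Remaining [-49, 24, -43, -10, -44, 32, 36, -41] -> smallest is -49
  Remaining [24, -43, -10, -44, 32, 36, -41] -> smallest is -44
  Remaining [24, -43, -10, 32, 36, -41] -> smallest is -43
  Remaining [24, -10, 32, 36, -41] -> smallest is -41
  Remaining [24, -10, 32, 36] -> smallest is -10
  Remaining [24, 32, 36] -> smallest is 24
  Remaining [32, 36] -> smallest is 32
  Remaining [36] -> smallest is 36
Collecting the picks in order gives the sorted list.
Final answer: [-49, -44, -43, -41, -10, 24, 32, 36]


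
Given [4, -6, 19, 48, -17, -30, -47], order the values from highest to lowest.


Original list: [4, -6, 19, 48, -17, -30, -47]
Repeatedly take the largest remaining element:
  Remaining [4, -6, 19, 48, -17, -30, -47] -> largest is 48
  Remaining [4, -6, 19, -17, -30, -47] -> largest is 19
  Remaining [4, -6, -17, -30, -47] -> largest is 4
  Remaining [-6, -17, -30, -47] -> largest is -6
  Remaining [-17, -30, -47] -> largest is -17
  Remaining [-30, -47] -> largest is -30
  Remaining [-47] -> largest is -47
Collecting the picks in order gives the descending list.
Final answer: [48, 19, 4, -6, -17, -30, -47]


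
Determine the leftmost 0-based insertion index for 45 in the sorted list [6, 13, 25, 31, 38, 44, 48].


List is sorted: [6, 13, 25, 31, 38, 44, 48]
We need the leftmost position where 45 can be inserted, i.e. the first index whose element is >= 45 (or the end of the list if none is).
Binary search with low=0, high=7 (0-based indices):
  low=0, high=7, mid=3: a[3]=31 < 45, so low = 4
  low=4, high=7, mid=5: a[5]=44 < 45, so low = 6
  low=6, high=7, mid=6: a[6]=48 >= 45, so high = 6
Now low = high = 6, so the insertion index is 6.
Final answer: 6


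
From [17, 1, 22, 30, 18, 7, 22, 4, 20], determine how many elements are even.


Check each element:
  17 is odd
  1 is odd
  22 is even
  30 is even
  18 is even
  7 is odd
  22 is even
  4 is even
  20 is even
Evens: [22, 30, 18, 22, 4, 20]
Count of evens = 6
Final answer: 6


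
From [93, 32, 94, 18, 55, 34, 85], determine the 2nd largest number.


Sort descending: [94, 93, 85, 55, 34, 32, 18]
The 2nd element (1-indexed) is at index 1.
Value = 93
Final answer: 93


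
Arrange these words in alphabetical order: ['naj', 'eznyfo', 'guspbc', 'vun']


Compare strings character by character (the first differing letter decides):
  'eznyfo' < 'guspbc' since 'e' < 'g' at position 1
  'guspbc' < 'naj' since 'g' < 'n' at position 1
  'naj' < 'vun' since 'n' < 'v' at position 1
Chaining these comparisons gives the alphabetical order.
Final answer: ['eznyfo', 'guspbc', 'naj', 'vun']


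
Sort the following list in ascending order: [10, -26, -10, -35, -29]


Original list: [10, -26, -10, -35, -29]
Repeatedly take the smallest remaining element:
  Remaining [10, -26, -10, -35, -29] -> smallest is -35
  Remaining [10, -26, -10, -29] -> smallest is -29
  Remaining [10, -26, -10] -> smallest is -26
  Remaining [10, -10] -> smallest is -10
  Remaining [10] -> smallest is 10
Collecting the picks in order gives the sorted list.
Final answer: [-35, -29, -26, -10, 10]


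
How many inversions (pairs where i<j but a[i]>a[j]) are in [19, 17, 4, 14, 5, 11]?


For each element, count the later elements that are smaller than it:
  19 (index 0): smaller elements after it = [17, 4, 14, 5, 11] -> 5
  17 (index 1): smaller elements after it = [4, 14, 5, 11] -> 4
  4 (index 2): smaller elements after it = [] -> 0
  14 (index 3): smaller elements after it = [5, 11] -> 2
  5 (index 4): smaller elements after it = [] -> 0
Total inversions = 5 + 4 + 0 + 2 + 0 = 11
Final answer: 11


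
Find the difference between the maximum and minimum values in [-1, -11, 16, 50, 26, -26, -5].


Maximum value: 50
Minimum value: -26
Range = 50 - (-26) = 76
Final answer: 76


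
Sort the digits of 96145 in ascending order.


The number 96145 has digits: 9, 6, 1, 4, 5
Sorted: 1, 4, 5, 6, 9
Joining the sorted digits gives the result.
Final answer: 14569


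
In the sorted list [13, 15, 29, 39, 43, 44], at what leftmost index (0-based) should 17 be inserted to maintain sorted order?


List is sorted: [13, 15, 29, 39, 43, 44]
We need the leftmost position where 17 can be inserted, i.e. the first index whose element is >= 17 (or the end of the list if none is).
Binary search with low=0, high=6 (0-based indices):
  low=0, high=6, mid=3: a[3]=39 >= 17, so high = 3
  low=0, high=3, mid=1: a[1]=15 < 17, so low = 2
  low=2, high=3, mid=2: a[2]=29 >= 17, so high = 2
Now low = high = 2, so the insertion index is 2.
Final answer: 2


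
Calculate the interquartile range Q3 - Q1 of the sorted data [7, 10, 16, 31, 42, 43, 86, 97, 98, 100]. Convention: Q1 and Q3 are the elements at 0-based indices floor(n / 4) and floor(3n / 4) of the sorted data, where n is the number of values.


The data has n = 10 elements.
Q1 index = floor(10 / 4) = floor(2.5) = 2; Q3 index = floor(3 * 10 / 4) = floor(7.5) = 7
Q1 = element at index 2 = 16
Q3 = element at index 7 = 97
IQR = 97 - 16 = 81
Final answer: 81


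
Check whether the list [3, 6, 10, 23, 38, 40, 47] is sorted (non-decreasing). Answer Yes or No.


Check consecutive pairs:
  3 <= 6? True
  6 <= 10? True
  10 <= 23? True
  23 <= 38? True
  38 <= 40? True
  40 <= 47? True
Every consecutive pair is in order, so the list is non-decreasing.
Final answer: Yes


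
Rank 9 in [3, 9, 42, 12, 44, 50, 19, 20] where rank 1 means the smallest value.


Sort ascending: [3, 9, 12, 19, 20, 42, 44, 50]
Find 9 in the sorted list.
9 is at position 2 (1-indexed).
Final answer: 2


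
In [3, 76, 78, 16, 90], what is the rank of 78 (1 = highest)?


Sort descending: [90, 78, 76, 16, 3]
Find 78 in the sorted list.
78 is at position 2.
Final answer: 2


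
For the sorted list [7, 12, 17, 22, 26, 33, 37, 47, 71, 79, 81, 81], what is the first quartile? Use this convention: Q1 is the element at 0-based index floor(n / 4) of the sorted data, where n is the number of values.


The list has n = 12 elements.
Q1 index = floor(12 / 4) = floor(3) = 3
Counting from index 0 in the sorted data, the element at index 3 is 22.
Final answer: 22


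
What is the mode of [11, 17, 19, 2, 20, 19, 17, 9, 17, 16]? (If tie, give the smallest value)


Count the frequency of each value:
  2 appears 1 time(s)
  9 appears 1 time(s)
  11 appears 1 time(s)
  16 appears 1 time(s)
  17 appears 3 time(s)
  19 appears 2 time(s)
  20 appears 1 time(s)
Maximum frequency is 3.
Only 17 reaches that frequency, so it is the mode.
Final answer: 17


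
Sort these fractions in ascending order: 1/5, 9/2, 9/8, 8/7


Convert to decimal for comparison:
  1/5 = 0.2
  9/2 = 4.5
  9/8 = 1.125
  8/7 = 1.1429
Decimals in increasing order: 0.2 < 1.125 < 1.1429 < 4.5
Writing each back as its fraction gives the sorted order.
Final answer: 1/5, 9/8, 8/7, 9/2


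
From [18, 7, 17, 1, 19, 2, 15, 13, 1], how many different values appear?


List all unique values:
Distinct values: [1, 2, 7, 13, 15, 17, 18, 19]
Count = 8
Final answer: 8


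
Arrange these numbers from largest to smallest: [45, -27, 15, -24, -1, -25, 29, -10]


Original list: [45, -27, 15, -24, -1, -25, 29, -10]
Repeatedly take the largest remaining element:
  Remaining [45, -27, 15, -24, -1, -25, 29, -10] -> largest is 45
  Remaining [-27, 15, -24, -1, -25, 29, -10] -> largest is 29
  Remaining [-27, 15, -24, -1, -25, -10] -> largest is 15
  Remaining [-27, -24, -1, -25, -10] -> largest is -1
  Remaining [-27, -24, -25, -10] -> largest is -10
  Remaining [-27, -24, -25] -> largest is -24
  Remaining [-27, -25] -> largest is -25
  Remaining [-27] -> largest is -27
Collecting the picks in order gives the descending list.
Final answer: [45, 29, 15, -1, -10, -24, -25, -27]


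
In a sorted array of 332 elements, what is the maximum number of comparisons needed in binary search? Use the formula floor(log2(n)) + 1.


Binary search halves the search space each step.
Maximum comparisons = floor(log2(332)) + 1
log2(332) = 8.375
floor(log2(332)) = 8, so 8 + 1 = 9
Final answer: 9


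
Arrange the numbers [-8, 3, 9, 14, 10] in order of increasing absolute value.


Compute absolute values:
  |-8| = 8
  |3| = 3
  |9| = 9
  |14| = 14
  |10| = 10
Absolute values in increasing order: 3 < 8 < 9 < 10 < 14
Listing the original numbers in that order gives the answer.
Final answer: [3, -8, 9, 10, 14]


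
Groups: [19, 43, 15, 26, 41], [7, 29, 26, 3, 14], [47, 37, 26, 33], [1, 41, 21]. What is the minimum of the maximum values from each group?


Find max of each group:
  Group 1: [19, 43, 15, 26, 41] -> max = 43
  Group 2: [7, 29, 26, 3, 14] -> max = 29
  Group 3: [47, 37, 26, 33] -> max = 47
  Group 4: [1, 41, 21] -> max = 41
Maxes: [43, 29, 47, 41]
Minimum of maxes = 29
Final answer: 29


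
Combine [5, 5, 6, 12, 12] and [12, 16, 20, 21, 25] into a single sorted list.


List A: [5, 5, 6, 12, 12]
List B: [12, 16, 20, 21, 25]
Repeatedly compare the front elements and take the smaller:
  5 vs 12 -> take 5
  5 vs 12 -> take 5
  6 vs 12 -> take 6
  12 vs 12 -> take 12
  12 vs 12 -> take 12
  A is exhausted; append the rest of B: [12, 16, 20, 21, 25]
Final answer: [5, 5, 6, 12, 12, 12, 16, 20, 21, 25]


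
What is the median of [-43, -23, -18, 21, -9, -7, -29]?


First, sort the list: [-43, -29, -23, -18, -9, -7, 21]
The list has 7 elements (odd count).
The middle index is 3 (0-based), and the element there is -18.
Final answer: -18


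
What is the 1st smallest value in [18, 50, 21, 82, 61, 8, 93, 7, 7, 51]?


Sort ascending: [7, 7, 8, 18, 21, 50, 51, 61, 82, 93]
The 1st element (1-indexed) is at index 0.
Value = 7
Final answer: 7


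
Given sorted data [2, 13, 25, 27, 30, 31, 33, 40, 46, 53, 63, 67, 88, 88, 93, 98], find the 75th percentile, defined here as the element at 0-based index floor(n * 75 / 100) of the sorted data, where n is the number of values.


The dataset has n = 16 elements.
Index = floor(16 * 75 / 100) = floor(1200 / 100) = floor(12) = 12
Counting from index 0 in the sorted data, the element at index 12 is 88.
Final answer: 88


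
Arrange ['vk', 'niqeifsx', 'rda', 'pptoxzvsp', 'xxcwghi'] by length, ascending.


Compute lengths:
  'vk' has length 2
  'niqeifsx' has length 8
  'rda' has length 3
  'pptoxzvsp' has length 9
  'xxcwghi' has length 7
Lengths in increasing order: 2 < 3 < 7 < 8 < 9
Listing the words in that order gives the answer.
Final answer: ['vk', 'rda', 'xxcwghi', 'niqeifsx', 'pptoxzvsp']


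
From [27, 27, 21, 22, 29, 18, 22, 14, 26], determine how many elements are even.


Check each element:
  27 is odd
  27 is odd
  21 is odd
  22 is even
  29 is odd
  18 is even
  22 is even
  14 is even
  26 is even
Evens: [22, 18, 22, 14, 26]
Count of evens = 5
Final answer: 5


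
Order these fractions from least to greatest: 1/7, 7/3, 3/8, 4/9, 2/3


Convert to decimal for comparison:
  1/7 = 0.1429
  7/3 = 2.3333
  3/8 = 0.375
  4/9 = 0.4444
  2/3 = 0.6667
Decimals in increasing order: 0.1429 < 0.375 < 0.4444 < 0.6667 < 2.3333
Writing each back as its fraction gives the sorted order.
Final answer: 1/7, 3/8, 4/9, 2/3, 7/3
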